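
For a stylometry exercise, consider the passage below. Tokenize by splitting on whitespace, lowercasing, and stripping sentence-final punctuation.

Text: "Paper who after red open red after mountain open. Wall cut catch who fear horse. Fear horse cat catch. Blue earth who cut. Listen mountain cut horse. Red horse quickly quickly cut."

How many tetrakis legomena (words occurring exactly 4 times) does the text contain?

Frequencies: cut:4, horse:4, who:3, red:3, after:2, open:2, mountain:2, catch:2, fear:2, quickly:2, paper:1, wall:1, cat:1, blue:1, earth:1, listen:1
Words with frequency 4: cut, horse

2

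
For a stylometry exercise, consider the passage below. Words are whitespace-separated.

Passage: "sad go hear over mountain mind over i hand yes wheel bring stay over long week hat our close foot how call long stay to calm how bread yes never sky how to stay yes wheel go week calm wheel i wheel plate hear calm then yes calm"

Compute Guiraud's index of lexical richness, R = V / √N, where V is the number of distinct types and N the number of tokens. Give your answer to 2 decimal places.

N = 48, V = 27.
√N = 6.928203
R = 27 / 6.928203 = 3.90

3.90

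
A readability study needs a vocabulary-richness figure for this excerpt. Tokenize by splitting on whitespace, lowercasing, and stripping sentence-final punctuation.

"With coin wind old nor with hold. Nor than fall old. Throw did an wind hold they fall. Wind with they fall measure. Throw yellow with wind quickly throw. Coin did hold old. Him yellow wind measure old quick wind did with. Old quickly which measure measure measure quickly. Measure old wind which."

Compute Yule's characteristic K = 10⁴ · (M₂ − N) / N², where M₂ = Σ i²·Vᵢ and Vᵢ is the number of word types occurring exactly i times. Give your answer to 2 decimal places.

Frequencies: wind:7, old:6, measure:6, with:5, hold:3, fall:3, throw:3, did:3, quickly:3, coin:2, nor:2, they:2, yellow:2, which:2, than:1, an:1, him:1, quick:1
N = 53. Frequency spectrum: V_1=4, V_2=5, V_3=5, V_5=1, V_6=2, V_7=1
M₂ = 1²·4 + 2²·5 + 3²·5 + 5²·1 + 6²·2 + 7²·1 = 215
K = 10000 × (215 − 53) / 53² = 576.72

576.72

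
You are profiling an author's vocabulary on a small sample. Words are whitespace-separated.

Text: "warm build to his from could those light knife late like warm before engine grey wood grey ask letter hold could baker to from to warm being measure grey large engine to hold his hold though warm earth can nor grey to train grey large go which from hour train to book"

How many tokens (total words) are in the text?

52

Tokens: warm, build, to, his, from, could, those, light, knife, late, like, warm, before, engine, grey, wood, grey, ask, letter, hold, could, baker, to, from, to, warm, being, measure, grey, large, engine, to, hold, his, hold, though, warm, earth, can, nor, grey, to, train, grey, large, go, which, from, hour, train, to, book
N = 52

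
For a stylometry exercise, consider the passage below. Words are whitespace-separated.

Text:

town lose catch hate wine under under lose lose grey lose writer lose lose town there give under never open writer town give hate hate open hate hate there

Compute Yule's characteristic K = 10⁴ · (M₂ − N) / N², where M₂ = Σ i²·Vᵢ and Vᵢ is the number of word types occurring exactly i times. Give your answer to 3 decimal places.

832.342

Frequencies: lose:6, hate:5, town:3, under:3, writer:2, there:2, give:2, open:2, catch:1, wine:1, grey:1, never:1
N = 29. Frequency spectrum: V_1=4, V_2=4, V_3=2, V_5=1, V_6=1
M₂ = 1²·4 + 2²·4 + 3²·2 + 5²·1 + 6²·1 = 99
K = 10000 × (99 − 29) / 29² = 832.342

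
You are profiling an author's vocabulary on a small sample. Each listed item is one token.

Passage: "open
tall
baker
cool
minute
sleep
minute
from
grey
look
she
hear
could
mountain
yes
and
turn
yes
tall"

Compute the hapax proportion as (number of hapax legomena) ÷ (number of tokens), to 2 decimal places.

0.68

Frequencies: tall:2, minute:2, yes:2, open:1, baker:1, cool:1, sleep:1, from:1, grey:1, look:1, she:1, hear:1, could:1, mountain:1, and:1, turn:1
Hapax count = 13; token count = 19.
Ratio = 13 / 19 = 0.68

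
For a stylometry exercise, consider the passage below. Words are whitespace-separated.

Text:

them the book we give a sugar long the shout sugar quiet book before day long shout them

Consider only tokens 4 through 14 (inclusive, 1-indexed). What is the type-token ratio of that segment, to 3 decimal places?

0.909

Segment tokens 4–14: we, give, a, sugar, long, the, shout, sugar, quiet, book, before
Segment N = 11, segment V = 10.
TTR = 10 / 11 = 0.909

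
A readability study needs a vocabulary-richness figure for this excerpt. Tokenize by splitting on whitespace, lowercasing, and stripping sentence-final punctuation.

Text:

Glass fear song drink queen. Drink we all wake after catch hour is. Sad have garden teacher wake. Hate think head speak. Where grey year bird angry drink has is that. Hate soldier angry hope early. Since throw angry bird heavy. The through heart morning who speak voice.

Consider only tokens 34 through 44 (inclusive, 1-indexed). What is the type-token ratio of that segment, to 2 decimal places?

0.91

Segment tokens 34–44: angry, hope, early, since, throw, angry, bird, heavy, the, through, heart
Segment N = 11, segment V = 10.
TTR = 10 / 11 = 0.91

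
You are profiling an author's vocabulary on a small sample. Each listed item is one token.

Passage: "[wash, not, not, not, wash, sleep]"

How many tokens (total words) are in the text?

Tokens: wash, not, not, not, wash, sleep
N = 6

6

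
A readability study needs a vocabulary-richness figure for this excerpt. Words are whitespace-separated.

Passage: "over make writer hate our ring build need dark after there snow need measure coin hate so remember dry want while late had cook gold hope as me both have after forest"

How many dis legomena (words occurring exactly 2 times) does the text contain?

3

Frequencies: hate:2, need:2, after:2, over:1, make:1, writer:1, our:1, ring:1, build:1, dark:1, there:1, snow:1, measure:1, coin:1, so:1, remember:1, dry:1, want:1, while:1, late:1, … (9 more, each freq 1)
Words with frequency 2: after, hate, need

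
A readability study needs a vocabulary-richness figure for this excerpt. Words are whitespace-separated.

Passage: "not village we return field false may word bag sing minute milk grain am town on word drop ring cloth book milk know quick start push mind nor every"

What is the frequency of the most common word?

2

Frequencies: word:2, milk:2, not:1, village:1, we:1, return:1, field:1, false:1, may:1, bag:1, sing:1, minute:1, grain:1, am:1, town:1, on:1, drop:1, ring:1, cloth:1, book:1, … (7 more, each freq 1)
Most common: 'word' with frequency 2.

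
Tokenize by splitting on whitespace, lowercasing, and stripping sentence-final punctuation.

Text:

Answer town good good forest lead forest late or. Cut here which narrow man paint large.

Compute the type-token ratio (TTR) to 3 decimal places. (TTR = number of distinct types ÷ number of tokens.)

0.875

N = 16 tokens, V = 14 types.
TTR = V / N = 14 / 16 = 0.875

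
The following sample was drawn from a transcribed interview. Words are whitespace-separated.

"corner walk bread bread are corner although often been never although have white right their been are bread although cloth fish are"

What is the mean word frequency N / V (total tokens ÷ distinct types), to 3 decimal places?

1.571

N = 22 tokens, V = 14 types.
Mean frequency = N / V = 22 / 14 = 1.571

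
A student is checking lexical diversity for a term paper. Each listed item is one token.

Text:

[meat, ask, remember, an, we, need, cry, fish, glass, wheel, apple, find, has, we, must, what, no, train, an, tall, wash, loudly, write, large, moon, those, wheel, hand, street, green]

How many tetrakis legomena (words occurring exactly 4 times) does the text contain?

Frequencies: an:2, we:2, wheel:2, meat:1, ask:1, remember:1, need:1, cry:1, fish:1, glass:1, apple:1, find:1, has:1, must:1, what:1, no:1, train:1, tall:1, wash:1, loudly:1, … (7 more, each freq 1)
Words with frequency 4: (none)

0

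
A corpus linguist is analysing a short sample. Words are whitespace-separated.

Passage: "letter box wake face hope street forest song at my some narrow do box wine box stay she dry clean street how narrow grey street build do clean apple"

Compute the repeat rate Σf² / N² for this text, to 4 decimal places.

Frequencies: box:3, street:3, narrow:2, do:2, clean:2, letter:1, wake:1, face:1, hope:1, forest:1, song:1, at:1, my:1, some:1, wine:1, stay:1, she:1, dry:1, how:1, grey:1, … (2 more, each freq 1)
Σf² = 47; N² = 841
Repeat rate = 47 / 841 = 0.0559

0.0559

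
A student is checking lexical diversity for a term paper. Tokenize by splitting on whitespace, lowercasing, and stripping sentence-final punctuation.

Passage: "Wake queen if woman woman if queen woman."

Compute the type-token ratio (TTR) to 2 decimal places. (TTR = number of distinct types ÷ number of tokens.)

N = 8 tokens, V = 4 types.
TTR = V / N = 4 / 8 = 0.50

0.50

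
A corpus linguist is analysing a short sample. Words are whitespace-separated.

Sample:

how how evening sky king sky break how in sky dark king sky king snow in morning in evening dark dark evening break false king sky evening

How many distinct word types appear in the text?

Distinct types: {break, dark, evening, false, how, in, king, morning, sky, snow}
V = 10

10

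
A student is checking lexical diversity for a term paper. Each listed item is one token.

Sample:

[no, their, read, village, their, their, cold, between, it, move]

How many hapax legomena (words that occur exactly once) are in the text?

Frequencies: their:3, no:1, read:1, village:1, cold:1, between:1, it:1, move:1
Hapax (freq=1): between, cold, it, move, no, read, village

7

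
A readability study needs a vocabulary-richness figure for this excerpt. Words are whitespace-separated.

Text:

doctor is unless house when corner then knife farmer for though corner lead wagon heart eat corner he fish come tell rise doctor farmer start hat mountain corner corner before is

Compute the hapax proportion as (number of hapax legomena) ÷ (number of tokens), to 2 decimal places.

Frequencies: corner:5, doctor:2, is:2, farmer:2, unless:1, house:1, when:1, then:1, knife:1, for:1, though:1, lead:1, wagon:1, heart:1, eat:1, he:1, fish:1, come:1, tell:1, rise:1, … (4 more, each freq 1)
Hapax count = 20; token count = 31.
Ratio = 20 / 31 = 0.65

0.65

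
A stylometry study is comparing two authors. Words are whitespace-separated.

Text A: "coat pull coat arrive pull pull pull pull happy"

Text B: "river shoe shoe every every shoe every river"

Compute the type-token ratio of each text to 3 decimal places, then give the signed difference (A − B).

0.069

TTR(A) = 4/9 = 0.444
TTR(B) = 3/8 = 0.375
Difference = 0.444 − 0.375 = 0.069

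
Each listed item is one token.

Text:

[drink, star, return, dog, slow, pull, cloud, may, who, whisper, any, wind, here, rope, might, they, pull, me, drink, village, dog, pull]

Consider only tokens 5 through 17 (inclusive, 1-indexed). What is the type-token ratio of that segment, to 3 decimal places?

0.923

Segment tokens 5–17: slow, pull, cloud, may, who, whisper, any, wind, here, rope, might, they, pull
Segment N = 13, segment V = 12.
TTR = 12 / 13 = 0.923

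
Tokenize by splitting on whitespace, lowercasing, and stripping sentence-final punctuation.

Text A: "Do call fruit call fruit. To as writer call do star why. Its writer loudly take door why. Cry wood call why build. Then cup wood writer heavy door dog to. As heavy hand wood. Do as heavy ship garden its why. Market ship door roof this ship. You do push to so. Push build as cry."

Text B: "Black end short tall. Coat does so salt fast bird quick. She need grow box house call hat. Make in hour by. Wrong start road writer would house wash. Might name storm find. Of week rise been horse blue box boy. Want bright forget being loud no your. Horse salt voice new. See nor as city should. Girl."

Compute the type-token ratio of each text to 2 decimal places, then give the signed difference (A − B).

TTR(A) = 28/57 = 0.49
TTR(B) = 54/58 = 0.93
Difference = 0.49 − 0.93 = -0.44

-0.44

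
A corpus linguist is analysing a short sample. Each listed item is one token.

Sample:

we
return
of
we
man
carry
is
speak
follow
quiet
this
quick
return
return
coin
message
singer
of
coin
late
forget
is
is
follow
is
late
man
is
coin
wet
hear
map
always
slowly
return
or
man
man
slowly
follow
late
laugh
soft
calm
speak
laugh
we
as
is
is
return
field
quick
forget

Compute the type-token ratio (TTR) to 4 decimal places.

N = 54 tokens, V = 27 types.
TTR = V / N = 27 / 54 = 0.5000

0.5000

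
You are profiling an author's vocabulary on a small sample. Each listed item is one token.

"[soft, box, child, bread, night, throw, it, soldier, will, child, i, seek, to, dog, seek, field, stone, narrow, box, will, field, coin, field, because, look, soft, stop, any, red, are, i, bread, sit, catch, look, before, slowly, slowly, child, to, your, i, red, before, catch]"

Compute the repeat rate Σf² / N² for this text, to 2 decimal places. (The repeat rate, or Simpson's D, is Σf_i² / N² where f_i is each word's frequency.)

0.04

Frequencies: child:3, i:3, field:3, soft:2, box:2, bread:2, will:2, seek:2, to:2, look:2, red:2, catch:2, before:2, slowly:2, night:1, throw:1, it:1, soldier:1, dog:1, stone:1, … (8 more, each freq 1)
Σf² = 85; N² = 2025
Repeat rate = 85 / 2025 = 0.04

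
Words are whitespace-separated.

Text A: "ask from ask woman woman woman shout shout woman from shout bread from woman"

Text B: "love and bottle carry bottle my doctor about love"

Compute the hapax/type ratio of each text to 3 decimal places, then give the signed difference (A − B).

-0.514

A: hapax=1, V=5, ratio=0.200
B: hapax=5, V=7, ratio=0.714
Difference = 0.200 − 0.714 = -0.514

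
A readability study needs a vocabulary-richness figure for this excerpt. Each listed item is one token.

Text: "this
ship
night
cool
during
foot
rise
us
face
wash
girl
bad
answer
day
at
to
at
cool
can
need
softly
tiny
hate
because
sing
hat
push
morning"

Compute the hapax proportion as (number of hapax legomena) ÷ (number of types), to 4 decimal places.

0.9231

Frequencies: cool:2, at:2, this:1, ship:1, night:1, during:1, foot:1, rise:1, us:1, face:1, wash:1, girl:1, bad:1, answer:1, day:1, to:1, can:1, need:1, softly:1, tiny:1, … (6 more, each freq 1)
Hapax count = 24; type count = 26.
Ratio = 24 / 26 = 0.9231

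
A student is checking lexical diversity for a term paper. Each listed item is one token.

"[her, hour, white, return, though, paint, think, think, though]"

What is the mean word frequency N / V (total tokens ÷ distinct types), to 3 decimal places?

N = 9 tokens, V = 7 types.
Mean frequency = N / V = 9 / 7 = 1.286

1.286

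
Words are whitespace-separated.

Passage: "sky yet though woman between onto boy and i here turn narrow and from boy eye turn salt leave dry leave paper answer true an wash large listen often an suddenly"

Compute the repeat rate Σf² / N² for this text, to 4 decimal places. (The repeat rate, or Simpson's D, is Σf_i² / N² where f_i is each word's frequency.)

Frequencies: boy:2, and:2, turn:2, leave:2, an:2, sky:1, yet:1, though:1, woman:1, between:1, onto:1, i:1, here:1, narrow:1, from:1, eye:1, salt:1, dry:1, paper:1, answer:1, … (6 more, each freq 1)
Σf² = 41; N² = 961
Repeat rate = 41 / 961 = 0.0427

0.0427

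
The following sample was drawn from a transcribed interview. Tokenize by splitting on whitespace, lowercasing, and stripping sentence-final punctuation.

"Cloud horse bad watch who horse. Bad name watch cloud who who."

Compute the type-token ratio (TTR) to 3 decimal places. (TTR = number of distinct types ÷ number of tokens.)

N = 12 tokens, V = 6 types.
TTR = V / N = 6 / 12 = 0.500

0.500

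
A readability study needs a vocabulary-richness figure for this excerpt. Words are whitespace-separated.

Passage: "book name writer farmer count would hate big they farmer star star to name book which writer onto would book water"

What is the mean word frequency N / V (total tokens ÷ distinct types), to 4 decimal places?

N = 21 tokens, V = 14 types.
Mean frequency = N / V = 21 / 14 = 1.5000

1.5000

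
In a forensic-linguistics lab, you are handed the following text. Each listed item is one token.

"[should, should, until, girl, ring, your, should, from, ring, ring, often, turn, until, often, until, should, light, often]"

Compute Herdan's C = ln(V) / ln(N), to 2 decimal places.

0.76

N = 18, V = 9.
ln(V) = 2.197225, ln(N) = 2.890372
C = 2.197225 / 2.890372 = 0.76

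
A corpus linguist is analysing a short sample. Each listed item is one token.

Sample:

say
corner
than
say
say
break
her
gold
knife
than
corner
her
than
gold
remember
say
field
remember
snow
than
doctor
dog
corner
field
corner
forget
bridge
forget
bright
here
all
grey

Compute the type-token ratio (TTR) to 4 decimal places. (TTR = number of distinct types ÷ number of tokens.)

N = 32 tokens, V = 18 types.
TTR = V / N = 18 / 32 = 0.5625

0.5625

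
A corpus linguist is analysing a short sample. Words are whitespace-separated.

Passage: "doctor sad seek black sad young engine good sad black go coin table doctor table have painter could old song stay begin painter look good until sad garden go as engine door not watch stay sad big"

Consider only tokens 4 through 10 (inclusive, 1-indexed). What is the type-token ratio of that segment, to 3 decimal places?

0.714

Segment tokens 4–10: black, sad, young, engine, good, sad, black
Segment N = 7, segment V = 5.
TTR = 5 / 7 = 0.714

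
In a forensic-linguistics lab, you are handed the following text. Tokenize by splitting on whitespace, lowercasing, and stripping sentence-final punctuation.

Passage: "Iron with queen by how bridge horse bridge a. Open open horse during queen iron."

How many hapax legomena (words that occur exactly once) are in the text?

Frequencies: iron:2, queen:2, bridge:2, horse:2, open:2, with:1, by:1, how:1, a:1, during:1
Hapax (freq=1): a, by, during, how, with

5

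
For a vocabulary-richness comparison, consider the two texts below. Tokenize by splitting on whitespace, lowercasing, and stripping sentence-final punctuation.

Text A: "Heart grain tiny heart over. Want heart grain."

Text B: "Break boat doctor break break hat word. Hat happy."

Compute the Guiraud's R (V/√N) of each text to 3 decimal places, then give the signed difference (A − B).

-0.232

A: V=5, N=8, R=1.768
B: V=6, N=9, R=2.000
Difference = 1.768 − 2.000 = -0.232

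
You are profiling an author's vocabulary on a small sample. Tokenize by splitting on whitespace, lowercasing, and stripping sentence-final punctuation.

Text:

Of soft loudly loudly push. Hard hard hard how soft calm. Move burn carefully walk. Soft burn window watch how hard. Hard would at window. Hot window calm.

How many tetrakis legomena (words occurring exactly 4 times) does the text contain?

0

Frequencies: hard:5, soft:3, window:3, loudly:2, how:2, calm:2, burn:2, of:1, push:1, move:1, carefully:1, walk:1, watch:1, would:1, at:1, hot:1
Words with frequency 4: (none)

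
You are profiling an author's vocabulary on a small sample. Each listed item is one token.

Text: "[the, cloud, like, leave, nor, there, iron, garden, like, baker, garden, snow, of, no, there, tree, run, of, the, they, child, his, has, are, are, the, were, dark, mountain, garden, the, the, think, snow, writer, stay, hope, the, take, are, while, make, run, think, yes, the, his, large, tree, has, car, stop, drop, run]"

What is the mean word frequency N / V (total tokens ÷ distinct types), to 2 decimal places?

N = 54 tokens, V = 34 types.
Mean frequency = N / V = 54 / 34 = 1.59

1.59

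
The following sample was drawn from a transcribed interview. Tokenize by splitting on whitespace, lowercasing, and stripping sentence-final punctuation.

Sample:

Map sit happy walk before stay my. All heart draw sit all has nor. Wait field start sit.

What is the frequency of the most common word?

Frequencies: sit:3, all:2, map:1, happy:1, walk:1, before:1, stay:1, my:1, heart:1, draw:1, has:1, nor:1, wait:1, field:1, start:1
Most common: 'sit' with frequency 3.

3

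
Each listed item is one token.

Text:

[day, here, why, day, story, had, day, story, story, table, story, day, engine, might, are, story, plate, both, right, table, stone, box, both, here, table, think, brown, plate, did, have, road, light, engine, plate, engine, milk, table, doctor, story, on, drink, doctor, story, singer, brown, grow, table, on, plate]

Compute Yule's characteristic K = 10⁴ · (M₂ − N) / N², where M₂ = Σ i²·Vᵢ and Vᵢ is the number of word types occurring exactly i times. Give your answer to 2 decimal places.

424.82

Frequencies: story:7, table:5, day:4, plate:4, engine:3, here:2, both:2, brown:2, doctor:2, on:2, why:1, had:1, might:1, are:1, right:1, stone:1, box:1, think:1, did:1, have:1, … (6 more, each freq 1)
N = 49. Frequency spectrum: V_1=16, V_2=5, V_3=1, V_4=2, V_5=1, V_7=1
M₂ = 1²·16 + 2²·5 + 3²·1 + 4²·2 + 5²·1 + 7²·1 = 151
K = 10000 × (151 − 49) / 49² = 424.82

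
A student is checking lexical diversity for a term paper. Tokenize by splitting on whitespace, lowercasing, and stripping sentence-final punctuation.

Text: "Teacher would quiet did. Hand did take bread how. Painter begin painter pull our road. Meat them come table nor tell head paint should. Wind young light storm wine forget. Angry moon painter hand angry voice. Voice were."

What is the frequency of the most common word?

Frequencies: painter:3, did:2, hand:2, angry:2, voice:2, teacher:1, would:1, quiet:1, take:1, bread:1, how:1, begin:1, pull:1, our:1, road:1, meat:1, them:1, come:1, table:1, nor:1, … (12 more, each freq 1)
Most common: 'painter' with frequency 3.

3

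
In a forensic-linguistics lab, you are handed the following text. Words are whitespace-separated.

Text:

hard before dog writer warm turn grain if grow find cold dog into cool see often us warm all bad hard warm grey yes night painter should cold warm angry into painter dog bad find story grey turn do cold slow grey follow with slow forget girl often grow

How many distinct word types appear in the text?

Distinct types: {all, angry, bad, before, cold, cool, do, dog, find, follow, forget, girl, grain, grey, grow, hard, if, into, night, often, painter, see, should, slow, story, turn, us, warm, with, writer, yes}
V = 31

31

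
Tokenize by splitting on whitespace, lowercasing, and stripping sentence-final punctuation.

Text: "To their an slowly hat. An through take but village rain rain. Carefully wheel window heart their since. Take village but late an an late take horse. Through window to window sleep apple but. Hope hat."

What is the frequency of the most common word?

4

Frequencies: an:4, take:3, but:3, window:3, to:2, their:2, hat:2, through:2, village:2, rain:2, late:2, slowly:1, carefully:1, wheel:1, heart:1, since:1, horse:1, sleep:1, apple:1, hope:1
Most common: 'an' with frequency 4.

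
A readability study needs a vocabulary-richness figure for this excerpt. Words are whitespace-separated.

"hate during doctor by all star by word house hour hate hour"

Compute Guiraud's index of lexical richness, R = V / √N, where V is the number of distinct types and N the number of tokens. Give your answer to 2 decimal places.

2.60

N = 12, V = 9.
√N = 3.464102
R = 9 / 3.464102 = 2.60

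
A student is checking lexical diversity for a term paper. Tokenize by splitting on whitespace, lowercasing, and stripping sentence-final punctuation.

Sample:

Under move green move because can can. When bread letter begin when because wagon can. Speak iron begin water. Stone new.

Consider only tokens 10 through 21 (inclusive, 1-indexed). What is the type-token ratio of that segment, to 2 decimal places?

Segment tokens 10–21: letter, begin, when, because, wagon, can, speak, iron, begin, water, stone, new
Segment N = 12, segment V = 11.
TTR = 11 / 12 = 0.92

0.92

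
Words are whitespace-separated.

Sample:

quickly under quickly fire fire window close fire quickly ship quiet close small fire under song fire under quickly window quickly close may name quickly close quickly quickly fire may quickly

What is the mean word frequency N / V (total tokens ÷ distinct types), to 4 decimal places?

2.8182

N = 31 tokens, V = 11 types.
Mean frequency = N / V = 31 / 11 = 2.8182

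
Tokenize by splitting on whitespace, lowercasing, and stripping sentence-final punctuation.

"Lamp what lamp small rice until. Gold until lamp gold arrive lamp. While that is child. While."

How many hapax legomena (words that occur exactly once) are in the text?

Frequencies: lamp:4, until:2, gold:2, while:2, what:1, small:1, rice:1, arrive:1, that:1, is:1, child:1
Hapax (freq=1): arrive, child, is, rice, small, that, what

7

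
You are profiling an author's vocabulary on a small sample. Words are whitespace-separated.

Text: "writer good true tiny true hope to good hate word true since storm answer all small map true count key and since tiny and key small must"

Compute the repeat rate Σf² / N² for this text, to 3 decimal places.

Frequencies: true:4, good:2, tiny:2, since:2, small:2, key:2, and:2, writer:1, hope:1, to:1, hate:1, word:1, storm:1, answer:1, all:1, map:1, count:1, must:1
Σf² = 51; N² = 729
Repeat rate = 51 / 729 = 0.070

0.070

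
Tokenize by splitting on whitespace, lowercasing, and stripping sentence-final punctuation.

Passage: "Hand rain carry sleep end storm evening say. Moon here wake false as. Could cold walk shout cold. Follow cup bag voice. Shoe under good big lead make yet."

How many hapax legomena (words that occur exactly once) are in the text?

27

Frequencies: cold:2, hand:1, rain:1, carry:1, sleep:1, end:1, storm:1, evening:1, say:1, moon:1, here:1, wake:1, false:1, as:1, could:1, walk:1, shout:1, follow:1, cup:1, bag:1, … (8 more, each freq 1)
Hapax (freq=1): as, bag, big, carry, could, cup, end, evening, false, follow, good, hand, here, lead, make, moon, rain, say, shoe, shout, sleep, storm, under, voice, wake, walk, yet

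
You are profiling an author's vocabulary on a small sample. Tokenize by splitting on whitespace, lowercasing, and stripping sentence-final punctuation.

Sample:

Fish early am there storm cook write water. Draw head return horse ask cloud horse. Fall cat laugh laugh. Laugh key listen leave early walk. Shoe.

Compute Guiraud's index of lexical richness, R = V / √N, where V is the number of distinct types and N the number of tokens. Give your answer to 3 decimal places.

N = 26, V = 22.
√N = 5.099020
R = 22 / 5.099020 = 4.315

4.315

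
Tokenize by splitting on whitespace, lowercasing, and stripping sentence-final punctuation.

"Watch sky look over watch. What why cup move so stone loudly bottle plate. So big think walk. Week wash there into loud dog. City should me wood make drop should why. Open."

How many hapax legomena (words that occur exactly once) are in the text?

25

Frequencies: watch:2, why:2, so:2, should:2, sky:1, look:1, over:1, what:1, cup:1, move:1, stone:1, loudly:1, bottle:1, plate:1, big:1, think:1, walk:1, week:1, wash:1, there:1, … (9 more, each freq 1)
Hapax (freq=1): big, bottle, city, cup, dog, drop, into, look, loud, loudly, make, me, move, open, over, plate, sky, stone, there, think, walk, wash, week, what, wood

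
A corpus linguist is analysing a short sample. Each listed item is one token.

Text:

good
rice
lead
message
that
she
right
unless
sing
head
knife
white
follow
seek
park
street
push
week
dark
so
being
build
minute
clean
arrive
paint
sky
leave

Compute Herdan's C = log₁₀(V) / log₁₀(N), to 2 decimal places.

N = 28, V = 28.
log₁₀(V) = 1.447158, log₁₀(N) = 1.447158
C = 1.447158 / 1.447158 = 1.00

1.00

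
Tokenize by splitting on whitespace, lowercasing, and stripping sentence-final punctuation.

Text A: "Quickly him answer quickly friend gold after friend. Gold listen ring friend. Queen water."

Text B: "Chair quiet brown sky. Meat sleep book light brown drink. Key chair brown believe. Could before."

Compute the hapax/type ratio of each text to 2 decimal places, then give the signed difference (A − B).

A: hapax=7, V=10, ratio=0.70
B: hapax=11, V=13, ratio=0.85
Difference = 0.70 − 0.85 = -0.15

-0.15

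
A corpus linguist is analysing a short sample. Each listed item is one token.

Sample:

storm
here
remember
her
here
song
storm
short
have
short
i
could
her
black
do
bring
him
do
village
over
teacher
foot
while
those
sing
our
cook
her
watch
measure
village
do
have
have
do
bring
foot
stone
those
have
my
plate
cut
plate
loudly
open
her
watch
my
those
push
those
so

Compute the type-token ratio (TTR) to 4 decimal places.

0.6038

N = 53 tokens, V = 32 types.
TTR = V / N = 32 / 53 = 0.6038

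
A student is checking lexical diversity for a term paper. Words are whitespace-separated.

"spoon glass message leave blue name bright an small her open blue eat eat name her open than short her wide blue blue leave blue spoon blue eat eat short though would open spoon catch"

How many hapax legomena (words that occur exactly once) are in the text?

Frequencies: blue:6, eat:4, spoon:3, her:3, open:3, leave:2, name:2, short:2, glass:1, message:1, bright:1, an:1, small:1, than:1, wide:1, though:1, would:1, catch:1
Hapax (freq=1): an, bright, catch, glass, message, small, than, though, wide, would

10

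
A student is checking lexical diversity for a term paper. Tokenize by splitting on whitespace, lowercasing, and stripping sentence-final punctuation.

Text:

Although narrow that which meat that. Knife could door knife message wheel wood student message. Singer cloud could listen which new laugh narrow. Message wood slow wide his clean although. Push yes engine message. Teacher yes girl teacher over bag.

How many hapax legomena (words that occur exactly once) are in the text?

18

Frequencies: message:4, although:2, narrow:2, that:2, which:2, knife:2, could:2, wood:2, yes:2, teacher:2, meat:1, door:1, wheel:1, student:1, singer:1, cloud:1, listen:1, new:1, laugh:1, slow:1, … (8 more, each freq 1)
Hapax (freq=1): bag, clean, cloud, door, engine, girl, his, laugh, listen, meat, new, over, push, singer, slow, student, wheel, wide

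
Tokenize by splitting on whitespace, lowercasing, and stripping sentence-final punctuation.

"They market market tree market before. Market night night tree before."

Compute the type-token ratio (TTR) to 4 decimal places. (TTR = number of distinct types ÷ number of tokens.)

N = 11 tokens, V = 5 types.
TTR = V / N = 5 / 11 = 0.4545

0.4545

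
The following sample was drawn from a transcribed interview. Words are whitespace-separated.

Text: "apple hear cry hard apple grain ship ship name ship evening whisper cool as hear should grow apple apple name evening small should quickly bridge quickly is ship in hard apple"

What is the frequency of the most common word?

5

Frequencies: apple:5, ship:4, hear:2, hard:2, name:2, evening:2, should:2, quickly:2, cry:1, grain:1, whisper:1, cool:1, as:1, grow:1, small:1, bridge:1, is:1, in:1
Most common: 'apple' with frequency 5.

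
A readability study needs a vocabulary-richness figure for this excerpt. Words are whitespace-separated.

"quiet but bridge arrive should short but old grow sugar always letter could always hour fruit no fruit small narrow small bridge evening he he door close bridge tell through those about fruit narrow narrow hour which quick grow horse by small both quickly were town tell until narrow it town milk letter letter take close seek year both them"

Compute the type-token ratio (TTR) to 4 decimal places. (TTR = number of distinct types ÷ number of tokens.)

0.6667

N = 60 tokens, V = 40 types.
TTR = V / N = 40 / 60 = 0.6667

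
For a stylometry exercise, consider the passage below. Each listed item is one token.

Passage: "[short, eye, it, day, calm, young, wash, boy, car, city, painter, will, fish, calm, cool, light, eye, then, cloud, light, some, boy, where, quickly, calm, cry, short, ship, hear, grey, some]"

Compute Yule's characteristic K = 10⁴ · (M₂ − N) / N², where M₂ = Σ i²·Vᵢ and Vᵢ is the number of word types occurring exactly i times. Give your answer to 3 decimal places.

Frequencies: calm:3, short:2, eye:2, boy:2, light:2, some:2, it:1, day:1, young:1, wash:1, car:1, city:1, painter:1, will:1, fish:1, cool:1, then:1, cloud:1, where:1, quickly:1, … (4 more, each freq 1)
N = 31. Frequency spectrum: V_1=18, V_2=5, V_3=1
M₂ = 1²·18 + 2²·5 + 3²·1 = 47
K = 10000 × (47 − 31) / 31² = 166.493

166.493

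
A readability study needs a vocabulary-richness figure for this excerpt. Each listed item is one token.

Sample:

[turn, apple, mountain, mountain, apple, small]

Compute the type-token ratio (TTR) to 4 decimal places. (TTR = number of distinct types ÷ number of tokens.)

N = 6 tokens, V = 4 types.
TTR = V / N = 4 / 6 = 0.6667

0.6667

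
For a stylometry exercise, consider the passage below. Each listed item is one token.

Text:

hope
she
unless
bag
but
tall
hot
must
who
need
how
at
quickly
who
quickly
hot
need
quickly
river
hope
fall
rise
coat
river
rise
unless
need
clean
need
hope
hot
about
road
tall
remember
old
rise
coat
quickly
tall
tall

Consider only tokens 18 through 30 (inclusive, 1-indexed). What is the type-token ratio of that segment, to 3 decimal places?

Segment tokens 18–30: quickly, river, hope, fall, rise, coat, river, rise, unless, need, clean, need, hope
Segment N = 13, segment V = 9.
TTR = 9 / 13 = 0.692

0.692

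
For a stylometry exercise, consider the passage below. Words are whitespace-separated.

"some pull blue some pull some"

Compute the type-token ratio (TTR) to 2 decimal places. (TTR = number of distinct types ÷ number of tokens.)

0.50

N = 6 tokens, V = 3 types.
TTR = V / N = 3 / 6 = 0.50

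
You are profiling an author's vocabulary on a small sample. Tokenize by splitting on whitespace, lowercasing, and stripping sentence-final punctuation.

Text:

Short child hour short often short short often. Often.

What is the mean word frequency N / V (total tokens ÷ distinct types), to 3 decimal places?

N = 9 tokens, V = 4 types.
Mean frequency = N / V = 9 / 4 = 2.250

2.250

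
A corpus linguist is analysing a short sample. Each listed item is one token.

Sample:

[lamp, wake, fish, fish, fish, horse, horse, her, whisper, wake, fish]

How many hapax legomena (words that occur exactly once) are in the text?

3

Frequencies: fish:4, wake:2, horse:2, lamp:1, her:1, whisper:1
Hapax (freq=1): her, lamp, whisper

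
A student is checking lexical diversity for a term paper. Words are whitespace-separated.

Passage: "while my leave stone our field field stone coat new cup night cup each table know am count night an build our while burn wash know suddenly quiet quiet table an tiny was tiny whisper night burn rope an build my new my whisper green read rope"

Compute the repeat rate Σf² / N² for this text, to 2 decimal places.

0.04

Frequencies: my:3, night:3, an:3, while:2, stone:2, our:2, field:2, new:2, cup:2, table:2, know:2, build:2, burn:2, quiet:2, tiny:2, whisper:2, rope:2, leave:1, coat:1, each:1, … (7 more, each freq 1)
Σf² = 93; N² = 2209
Repeat rate = 93 / 2209 = 0.04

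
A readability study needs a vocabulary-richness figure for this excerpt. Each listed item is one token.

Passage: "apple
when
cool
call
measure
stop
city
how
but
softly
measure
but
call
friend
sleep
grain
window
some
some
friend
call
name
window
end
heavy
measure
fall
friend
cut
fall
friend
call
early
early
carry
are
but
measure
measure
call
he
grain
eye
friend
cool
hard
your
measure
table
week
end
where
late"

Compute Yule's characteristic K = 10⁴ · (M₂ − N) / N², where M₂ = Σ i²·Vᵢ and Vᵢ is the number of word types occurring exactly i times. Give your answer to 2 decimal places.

320.40

Frequencies: measure:6, call:5, friend:5, but:3, cool:2, grain:2, window:2, some:2, end:2, fall:2, early:2, apple:1, when:1, stop:1, city:1, how:1, softly:1, sleep:1, name:1, heavy:1, … (11 more, each freq 1)
N = 53. Frequency spectrum: V_1=20, V_2=7, V_3=1, V_5=2, V_6=1
M₂ = 1²·20 + 2²·7 + 3²·1 + 5²·2 + 6²·1 = 143
K = 10000 × (143 − 53) / 53² = 320.40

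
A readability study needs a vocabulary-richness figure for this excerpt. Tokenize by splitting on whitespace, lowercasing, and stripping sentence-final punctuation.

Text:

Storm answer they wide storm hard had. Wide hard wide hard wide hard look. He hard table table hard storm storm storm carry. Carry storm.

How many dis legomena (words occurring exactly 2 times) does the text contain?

2

Frequencies: storm:6, hard:6, wide:4, table:2, carry:2, answer:1, they:1, had:1, look:1, he:1
Words with frequency 2: carry, table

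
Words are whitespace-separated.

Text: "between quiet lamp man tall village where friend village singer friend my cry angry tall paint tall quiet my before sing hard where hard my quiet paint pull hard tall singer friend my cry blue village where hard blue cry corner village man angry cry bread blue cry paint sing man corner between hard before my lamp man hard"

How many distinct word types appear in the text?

20

Distinct types: {angry, before, between, blue, bread, corner, cry, friend, hard, lamp, man, my, paint, pull, quiet, sing, singer, tall, village, where}
V = 20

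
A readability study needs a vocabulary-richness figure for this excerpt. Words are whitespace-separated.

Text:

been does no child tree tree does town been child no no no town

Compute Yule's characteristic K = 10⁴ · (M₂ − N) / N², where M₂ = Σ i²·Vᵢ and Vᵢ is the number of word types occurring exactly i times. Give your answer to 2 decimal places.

Frequencies: no:4, been:2, does:2, child:2, tree:2, town:2
N = 14. Frequency spectrum: V_2=5, V_4=1
M₂ = 2²·5 + 4²·1 = 36
K = 10000 × (36 − 14) / 14² = 1122.45

1122.45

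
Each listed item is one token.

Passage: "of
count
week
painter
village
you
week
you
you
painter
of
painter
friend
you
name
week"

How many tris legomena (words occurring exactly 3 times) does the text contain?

2

Frequencies: you:4, week:3, painter:3, of:2, count:1, village:1, friend:1, name:1
Words with frequency 3: painter, week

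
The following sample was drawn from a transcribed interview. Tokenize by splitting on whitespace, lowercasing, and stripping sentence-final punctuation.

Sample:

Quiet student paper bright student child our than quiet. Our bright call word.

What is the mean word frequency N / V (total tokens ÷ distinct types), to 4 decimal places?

1.4444

N = 13 tokens, V = 9 types.
Mean frequency = N / V = 13 / 9 = 1.4444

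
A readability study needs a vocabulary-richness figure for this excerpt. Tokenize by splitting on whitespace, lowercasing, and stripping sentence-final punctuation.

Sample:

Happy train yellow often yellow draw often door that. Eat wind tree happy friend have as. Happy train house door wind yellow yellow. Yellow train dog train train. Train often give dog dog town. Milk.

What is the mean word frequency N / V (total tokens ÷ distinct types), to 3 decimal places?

1.944

N = 35 tokens, V = 18 types.
Mean frequency = N / V = 35 / 18 = 1.944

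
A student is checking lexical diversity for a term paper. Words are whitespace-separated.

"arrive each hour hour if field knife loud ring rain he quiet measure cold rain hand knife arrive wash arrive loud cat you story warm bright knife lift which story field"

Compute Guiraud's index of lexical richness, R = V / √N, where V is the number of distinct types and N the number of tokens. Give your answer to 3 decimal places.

N = 31, V = 22.
√N = 5.567764
R = 22 / 5.567764 = 3.951

3.951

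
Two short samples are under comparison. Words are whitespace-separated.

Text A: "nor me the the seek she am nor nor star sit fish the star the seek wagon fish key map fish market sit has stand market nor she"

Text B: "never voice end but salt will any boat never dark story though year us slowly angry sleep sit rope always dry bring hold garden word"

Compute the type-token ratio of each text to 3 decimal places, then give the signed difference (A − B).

-0.424

TTR(A) = 15/28 = 0.536
TTR(B) = 24/25 = 0.960
Difference = 0.536 − 0.960 = -0.424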